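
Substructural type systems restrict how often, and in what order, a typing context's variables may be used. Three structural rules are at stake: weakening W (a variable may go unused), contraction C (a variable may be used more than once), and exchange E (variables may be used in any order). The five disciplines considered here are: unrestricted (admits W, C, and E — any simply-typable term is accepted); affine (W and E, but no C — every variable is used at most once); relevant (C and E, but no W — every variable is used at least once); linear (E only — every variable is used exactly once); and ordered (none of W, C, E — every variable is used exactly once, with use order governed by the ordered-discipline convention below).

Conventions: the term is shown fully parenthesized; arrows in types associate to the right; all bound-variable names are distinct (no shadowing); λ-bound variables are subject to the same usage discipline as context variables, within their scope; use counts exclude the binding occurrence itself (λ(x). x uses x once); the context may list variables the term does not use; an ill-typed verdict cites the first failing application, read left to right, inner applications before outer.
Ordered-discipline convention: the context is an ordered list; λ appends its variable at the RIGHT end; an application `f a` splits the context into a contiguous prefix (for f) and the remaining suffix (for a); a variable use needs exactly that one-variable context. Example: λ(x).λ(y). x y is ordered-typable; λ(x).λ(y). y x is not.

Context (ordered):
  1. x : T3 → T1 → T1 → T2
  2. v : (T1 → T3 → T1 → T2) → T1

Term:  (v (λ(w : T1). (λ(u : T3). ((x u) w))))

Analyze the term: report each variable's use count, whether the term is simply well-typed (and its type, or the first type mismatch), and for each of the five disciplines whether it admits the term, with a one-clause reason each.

usage: x: 1, v: 1, w [bound]: 1, u [bound]: 1
order of uses: v, x, u, w
typing: the term checks, with type T1
ordered ✗ (needs exchange: uses follow v, x, u, w)
linear ✓ (exactly-once usage across x, v, w, u)
affine ✓ (x, v, w, u: no repeats, contraction unneeded)
relevant ✓ (x, v, w, u: all used, weakening unneeded)
unrestricted ✓ (well-typed at T1; no restrictions here)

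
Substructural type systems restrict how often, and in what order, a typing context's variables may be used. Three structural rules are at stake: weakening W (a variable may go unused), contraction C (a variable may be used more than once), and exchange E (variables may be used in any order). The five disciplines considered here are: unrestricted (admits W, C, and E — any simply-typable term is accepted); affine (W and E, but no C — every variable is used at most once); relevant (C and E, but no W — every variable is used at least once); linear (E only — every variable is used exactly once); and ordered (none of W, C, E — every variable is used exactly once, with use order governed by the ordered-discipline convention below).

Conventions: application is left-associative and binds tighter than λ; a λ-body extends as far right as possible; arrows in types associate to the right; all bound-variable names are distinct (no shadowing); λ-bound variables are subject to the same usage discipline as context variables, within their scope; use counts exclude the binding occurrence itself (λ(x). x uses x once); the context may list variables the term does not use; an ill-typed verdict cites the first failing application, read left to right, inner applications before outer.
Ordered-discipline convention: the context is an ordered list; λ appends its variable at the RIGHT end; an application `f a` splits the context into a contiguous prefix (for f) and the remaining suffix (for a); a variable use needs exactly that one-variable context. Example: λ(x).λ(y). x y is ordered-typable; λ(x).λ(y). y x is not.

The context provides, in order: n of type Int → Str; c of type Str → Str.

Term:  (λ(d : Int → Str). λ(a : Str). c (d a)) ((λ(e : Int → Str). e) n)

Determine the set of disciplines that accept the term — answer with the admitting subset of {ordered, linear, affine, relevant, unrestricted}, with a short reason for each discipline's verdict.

admitted in: none
counts: n: 1; c: 1; d (bound): 1; a (bound): 1; e (bound): 1
use order (left to right): c, d, a, e, n
typing: ill-typed: an argument Str mismatches the expected Int
ordered: ✗, a type mismatch blocks all five
linear: ✗, the type mismatch rejects it
affine: ✗, not simply typable
relevant: ✗, fails simple typing
unrestricted: ✗, a type mismatch blocks all five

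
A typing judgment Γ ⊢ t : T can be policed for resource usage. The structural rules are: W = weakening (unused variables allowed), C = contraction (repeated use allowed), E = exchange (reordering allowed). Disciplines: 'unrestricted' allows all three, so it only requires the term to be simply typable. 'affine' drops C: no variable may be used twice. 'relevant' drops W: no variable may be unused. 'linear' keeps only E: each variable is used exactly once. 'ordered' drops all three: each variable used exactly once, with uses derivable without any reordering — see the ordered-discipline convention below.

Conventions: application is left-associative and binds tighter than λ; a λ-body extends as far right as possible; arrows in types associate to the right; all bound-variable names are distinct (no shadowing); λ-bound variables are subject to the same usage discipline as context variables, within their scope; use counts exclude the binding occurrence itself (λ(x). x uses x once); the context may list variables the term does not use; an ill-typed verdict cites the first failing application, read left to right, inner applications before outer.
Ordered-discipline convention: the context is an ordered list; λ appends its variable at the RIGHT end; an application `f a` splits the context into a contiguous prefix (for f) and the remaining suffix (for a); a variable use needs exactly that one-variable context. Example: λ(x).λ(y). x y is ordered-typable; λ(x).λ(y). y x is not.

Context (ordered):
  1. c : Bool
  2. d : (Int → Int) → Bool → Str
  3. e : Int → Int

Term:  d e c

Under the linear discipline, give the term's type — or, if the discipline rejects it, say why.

term : Str
variable uses: c: 1×; d: 1×; e: 1×
use order (left to right): d, e, c
typing: well-typed — term : Str
per-discipline verdicts: ordered ✗, linear ✓, affine ✓, relevant ✓, unrestricted ✓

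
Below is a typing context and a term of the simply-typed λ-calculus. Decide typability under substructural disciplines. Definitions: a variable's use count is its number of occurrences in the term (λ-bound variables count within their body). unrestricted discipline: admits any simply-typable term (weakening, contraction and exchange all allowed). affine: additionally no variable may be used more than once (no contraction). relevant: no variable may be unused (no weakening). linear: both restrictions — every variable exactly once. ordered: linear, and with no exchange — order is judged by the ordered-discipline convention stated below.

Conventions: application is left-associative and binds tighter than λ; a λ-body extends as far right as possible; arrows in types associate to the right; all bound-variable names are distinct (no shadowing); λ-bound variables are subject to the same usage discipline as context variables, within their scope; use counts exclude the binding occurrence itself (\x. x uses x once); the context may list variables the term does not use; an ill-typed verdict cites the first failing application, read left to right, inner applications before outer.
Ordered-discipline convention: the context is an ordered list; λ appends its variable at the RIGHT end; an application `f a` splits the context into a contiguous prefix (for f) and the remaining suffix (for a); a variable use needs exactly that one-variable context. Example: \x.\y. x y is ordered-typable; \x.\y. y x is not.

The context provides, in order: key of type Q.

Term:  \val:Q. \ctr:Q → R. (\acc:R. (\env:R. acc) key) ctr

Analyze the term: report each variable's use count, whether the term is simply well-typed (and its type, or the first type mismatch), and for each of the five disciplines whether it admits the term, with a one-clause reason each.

use counts: key=1; val (λ-bound)=0; ctr (λ-bound)=1; acc (λ-bound)=1; env (λ-bound)=0
uses in reading order: acc, key, ctr
typing: ill-typed: a function awaiting R gets Q
ordered ✗ (the type mismatch rejects it)
linear ✗ (not simply typable)
affine ✗ (fails simple typing)
relevant ✗ (a type mismatch blocks all five)
unrestricted ✗ (the type mismatch rejects it)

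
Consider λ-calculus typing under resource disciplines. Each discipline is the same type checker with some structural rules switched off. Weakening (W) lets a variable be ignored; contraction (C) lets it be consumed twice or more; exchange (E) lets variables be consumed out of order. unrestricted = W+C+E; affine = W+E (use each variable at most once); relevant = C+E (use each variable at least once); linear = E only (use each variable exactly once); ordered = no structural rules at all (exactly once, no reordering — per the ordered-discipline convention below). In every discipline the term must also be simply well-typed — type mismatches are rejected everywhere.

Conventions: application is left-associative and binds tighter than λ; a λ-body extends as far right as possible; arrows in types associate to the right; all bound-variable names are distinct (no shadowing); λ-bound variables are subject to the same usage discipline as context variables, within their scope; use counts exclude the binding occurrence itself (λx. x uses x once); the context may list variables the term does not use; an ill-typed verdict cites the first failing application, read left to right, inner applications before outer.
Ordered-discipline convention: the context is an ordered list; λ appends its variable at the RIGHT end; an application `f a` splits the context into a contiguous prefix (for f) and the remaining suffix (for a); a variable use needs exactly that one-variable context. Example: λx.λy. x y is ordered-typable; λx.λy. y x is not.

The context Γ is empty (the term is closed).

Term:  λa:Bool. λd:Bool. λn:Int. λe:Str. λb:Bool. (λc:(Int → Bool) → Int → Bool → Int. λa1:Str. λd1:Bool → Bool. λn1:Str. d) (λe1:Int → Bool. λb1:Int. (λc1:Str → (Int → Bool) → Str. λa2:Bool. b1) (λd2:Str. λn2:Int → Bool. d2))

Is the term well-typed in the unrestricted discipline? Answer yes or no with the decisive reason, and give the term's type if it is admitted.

yes — typability at Bool → Bool → Int → Str → Bool → Str → (Bool → Bool) → Str → Bool is all that's needed; term : Bool → Bool → Int → Str → Bool → Str → (Bool → Bool) → Str → Bool
usage: a (bound): 0; d (bound): 1; n (bound): 0; e (bound): 0; b (bound): 0; c (bound): 0; a1 (bound): 0; d1 (bound): 0; n1 (bound): 0; e1 (bound): 0; b1 (bound): 1; c1 (bound): 0; a2 (bound): 0; d2 (bound): 1; n2 (bound): 0
uses in reading order: d, b1, d2
typing: the term checks, with type Bool → Bool → Int → Str → Bool → Str → (Bool → Bool) → Str → Bool
per-discipline verdicts: ordered ✗ · linear ✗ · affine ✓ · relevant ✗ · unrestricted ✓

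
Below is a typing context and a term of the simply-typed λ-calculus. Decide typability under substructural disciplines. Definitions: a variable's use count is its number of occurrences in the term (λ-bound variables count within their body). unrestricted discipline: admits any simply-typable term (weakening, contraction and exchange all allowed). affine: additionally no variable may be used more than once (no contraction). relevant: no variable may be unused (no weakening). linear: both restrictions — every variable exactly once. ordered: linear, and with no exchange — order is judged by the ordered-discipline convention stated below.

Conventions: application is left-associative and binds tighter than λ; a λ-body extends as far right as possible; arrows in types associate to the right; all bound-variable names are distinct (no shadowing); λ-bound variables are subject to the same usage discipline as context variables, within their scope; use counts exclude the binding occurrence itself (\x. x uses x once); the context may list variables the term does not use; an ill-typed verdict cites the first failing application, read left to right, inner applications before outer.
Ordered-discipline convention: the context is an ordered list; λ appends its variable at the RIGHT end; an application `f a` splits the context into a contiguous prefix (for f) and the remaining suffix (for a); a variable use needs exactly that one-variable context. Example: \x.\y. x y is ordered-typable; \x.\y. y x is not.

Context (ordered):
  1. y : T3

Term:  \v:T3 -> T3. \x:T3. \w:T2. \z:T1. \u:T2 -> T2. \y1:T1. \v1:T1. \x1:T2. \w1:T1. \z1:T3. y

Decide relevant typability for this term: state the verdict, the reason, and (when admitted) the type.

no — unused: v, x, w, z, u, y1, v1, x1, w1, z1 — weakening required
variable uses: y=1, v [bound]=0, x [bound]=0, w [bound]=0, z [bound]=0, u [bound]=0, y1 [bound]=0, v1 [bound]=0, x1 [bound]=0, w1 [bound]=0, z1 [bound]=0
uses in reading order: y
typing: well-typed — term : (T3 -> T3) -> T3 -> T2 -> T1 -> (T2 -> T2) -> T1 -> T1 -> T2 -> T1 -> T3 -> T3
across the five disciplines: ordered ✗, linear ✗, affine ✓, relevant ✗, unrestricted ✓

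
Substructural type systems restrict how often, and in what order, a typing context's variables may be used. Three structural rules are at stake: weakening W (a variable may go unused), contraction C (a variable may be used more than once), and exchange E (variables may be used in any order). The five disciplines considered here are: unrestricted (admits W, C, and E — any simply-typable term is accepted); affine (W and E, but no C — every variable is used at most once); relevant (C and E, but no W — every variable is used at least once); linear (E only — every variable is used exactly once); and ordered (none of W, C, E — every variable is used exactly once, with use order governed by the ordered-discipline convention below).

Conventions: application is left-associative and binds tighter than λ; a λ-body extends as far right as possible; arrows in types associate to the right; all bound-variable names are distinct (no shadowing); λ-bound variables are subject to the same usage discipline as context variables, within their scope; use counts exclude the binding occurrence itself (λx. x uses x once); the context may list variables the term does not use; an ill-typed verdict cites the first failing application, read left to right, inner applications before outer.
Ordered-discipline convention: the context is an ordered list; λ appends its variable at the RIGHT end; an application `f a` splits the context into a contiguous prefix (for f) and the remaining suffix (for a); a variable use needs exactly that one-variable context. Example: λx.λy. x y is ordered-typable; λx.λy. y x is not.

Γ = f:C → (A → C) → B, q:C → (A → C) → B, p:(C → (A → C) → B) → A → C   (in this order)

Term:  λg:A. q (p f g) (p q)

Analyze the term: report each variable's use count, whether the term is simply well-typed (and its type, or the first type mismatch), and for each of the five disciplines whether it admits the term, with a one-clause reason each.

use counts: f: 1×, q: 2×, p: 2×, g [bound]: 1×
uses in reading order: q, p, f, g, p, q
typing: the term checks, with type A → B
ordered: ✗, needs contraction — q ×2, p ×2
linear: ✗, needs contraction — q ×2, p ×2
affine: ✗, needs contraction — q ×2, p ×2
relevant: ✓, f, q, p, g: all used, weakening unneeded
unrestricted: ✓, well-typed at A → B; no restrictions here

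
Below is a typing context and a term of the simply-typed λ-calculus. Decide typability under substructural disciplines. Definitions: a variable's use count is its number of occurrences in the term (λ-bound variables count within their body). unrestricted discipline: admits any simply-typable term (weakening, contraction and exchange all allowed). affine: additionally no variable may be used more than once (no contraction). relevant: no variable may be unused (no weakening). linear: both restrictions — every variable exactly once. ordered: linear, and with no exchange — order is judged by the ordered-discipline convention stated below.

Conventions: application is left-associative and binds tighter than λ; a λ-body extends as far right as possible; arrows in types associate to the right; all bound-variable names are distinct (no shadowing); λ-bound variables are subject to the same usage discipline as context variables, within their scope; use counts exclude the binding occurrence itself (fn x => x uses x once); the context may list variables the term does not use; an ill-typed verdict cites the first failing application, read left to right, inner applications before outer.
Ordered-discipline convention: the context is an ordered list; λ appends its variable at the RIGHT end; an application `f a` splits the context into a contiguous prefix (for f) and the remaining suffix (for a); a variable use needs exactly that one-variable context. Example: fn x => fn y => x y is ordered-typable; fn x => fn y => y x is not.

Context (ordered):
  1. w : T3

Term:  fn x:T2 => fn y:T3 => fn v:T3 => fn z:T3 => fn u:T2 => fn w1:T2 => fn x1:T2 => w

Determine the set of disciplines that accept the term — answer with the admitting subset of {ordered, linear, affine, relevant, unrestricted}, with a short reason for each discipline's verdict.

admitted by: affine, unrestricted
variable uses: w ×1; x (λ-bound) ×0; y (λ-bound) ×0; v (λ-bound) ×0; z (λ-bound) ×0; u (λ-bound) ×0; w1 (λ-bound) ×0; x1 (λ-bound) ×0
use order (left to right): w
typing: the term checks, with type T2 -> T3 -> T3 -> T3 -> T2 -> T2 -> T2 -> T3
ordered: ✗ — needs weakening: x, y, v, z, u, w1, x1 unused
linear: ✗ — needs weakening: x, y, v, z, u, w1, x1 unused
affine: ✓ — no duplicate uses among w, x, y, v, z, u, w1, x1
relevant: ✗ — needs weakening: x, y, v, z, u, w1, x1 unused
unrestricted: ✓ — typability at T2 -> T3 -> T3 -> T3 -> T2 -> T2 -> T2 -> T3 is all that's needed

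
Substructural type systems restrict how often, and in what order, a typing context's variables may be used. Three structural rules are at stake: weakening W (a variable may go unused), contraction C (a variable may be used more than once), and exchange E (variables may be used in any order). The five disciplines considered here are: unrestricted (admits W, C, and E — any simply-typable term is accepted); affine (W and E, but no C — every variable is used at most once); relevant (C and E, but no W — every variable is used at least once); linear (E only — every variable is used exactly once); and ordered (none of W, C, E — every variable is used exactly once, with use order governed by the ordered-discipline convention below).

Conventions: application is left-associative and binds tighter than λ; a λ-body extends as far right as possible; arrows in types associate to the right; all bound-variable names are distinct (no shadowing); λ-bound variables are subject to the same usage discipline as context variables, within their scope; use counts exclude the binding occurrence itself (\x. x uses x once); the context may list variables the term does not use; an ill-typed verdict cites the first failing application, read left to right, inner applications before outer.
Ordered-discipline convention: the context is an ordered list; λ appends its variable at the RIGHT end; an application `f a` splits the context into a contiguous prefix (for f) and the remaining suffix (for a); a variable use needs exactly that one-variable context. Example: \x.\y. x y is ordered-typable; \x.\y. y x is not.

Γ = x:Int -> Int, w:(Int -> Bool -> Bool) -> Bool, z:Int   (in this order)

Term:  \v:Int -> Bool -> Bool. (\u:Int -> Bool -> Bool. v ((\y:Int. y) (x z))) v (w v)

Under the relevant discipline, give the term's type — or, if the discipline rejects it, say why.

not well-typed under relevant — u left unused
use counts: x: 1, w: 1, z: 1, v (λ-bound): 3, u (λ-bound): 0, y (λ-bound): 1
left-to-right use order: v, y, x, z, v, w, v
typing: ✓ — (Int -> Bool -> Bool) -> Bool
per-discipline verdicts: ordered ✗ · linear ✗ · affine ✗ · relevant ✗ · unrestricted ✓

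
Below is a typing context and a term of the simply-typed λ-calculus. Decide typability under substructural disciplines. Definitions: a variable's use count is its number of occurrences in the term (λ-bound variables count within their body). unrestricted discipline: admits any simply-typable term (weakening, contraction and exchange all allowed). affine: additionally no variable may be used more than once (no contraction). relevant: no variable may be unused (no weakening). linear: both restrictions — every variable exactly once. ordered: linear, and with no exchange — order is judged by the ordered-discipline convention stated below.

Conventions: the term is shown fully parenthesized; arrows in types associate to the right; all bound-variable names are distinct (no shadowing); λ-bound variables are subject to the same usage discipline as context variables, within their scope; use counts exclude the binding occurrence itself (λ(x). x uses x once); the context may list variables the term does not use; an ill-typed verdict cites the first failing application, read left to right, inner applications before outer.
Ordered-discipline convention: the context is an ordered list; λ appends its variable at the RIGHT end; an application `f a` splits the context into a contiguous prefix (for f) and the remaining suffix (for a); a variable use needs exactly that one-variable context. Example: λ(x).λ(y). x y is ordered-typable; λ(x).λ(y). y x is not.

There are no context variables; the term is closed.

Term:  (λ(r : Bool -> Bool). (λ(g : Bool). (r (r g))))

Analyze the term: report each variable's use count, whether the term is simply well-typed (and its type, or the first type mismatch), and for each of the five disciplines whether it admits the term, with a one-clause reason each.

counts: r (bound): 2×, g (bound): 1×
left-to-right use order: r, r, g
typing: the term checks, with type (Bool -> Bool) -> Bool -> Bool
ordered ✗ (needs contraction — r ×2)
linear ✗ (needs contraction — r ×2)
affine ✗ (needs contraction — r ×2)
relevant ✓ (none of r, g goes unused)
unrestricted ✓ (simply typable at (Bool -> Bool) -> Bool -> Bool; W, C, E all held)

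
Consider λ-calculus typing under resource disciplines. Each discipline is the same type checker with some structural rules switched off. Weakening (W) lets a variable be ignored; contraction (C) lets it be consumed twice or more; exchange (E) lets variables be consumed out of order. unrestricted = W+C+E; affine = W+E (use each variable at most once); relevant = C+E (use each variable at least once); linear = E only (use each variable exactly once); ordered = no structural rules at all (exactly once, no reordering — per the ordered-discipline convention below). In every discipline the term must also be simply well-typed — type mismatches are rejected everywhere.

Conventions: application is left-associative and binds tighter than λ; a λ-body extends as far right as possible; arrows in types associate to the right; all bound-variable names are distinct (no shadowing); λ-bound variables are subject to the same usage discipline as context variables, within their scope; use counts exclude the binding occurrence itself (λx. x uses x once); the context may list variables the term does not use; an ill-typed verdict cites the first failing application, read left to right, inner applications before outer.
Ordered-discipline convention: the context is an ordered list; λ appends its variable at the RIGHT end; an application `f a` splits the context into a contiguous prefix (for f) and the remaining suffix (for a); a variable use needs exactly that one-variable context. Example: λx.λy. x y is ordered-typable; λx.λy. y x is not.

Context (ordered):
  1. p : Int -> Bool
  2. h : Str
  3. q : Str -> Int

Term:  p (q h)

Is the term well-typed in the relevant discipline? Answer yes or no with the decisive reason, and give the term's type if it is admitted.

yes — at least one use each (p, h, q); term : Bool
counts: p: 1×, h: 1×, q: 1×
uses in reading order: p, q, h
typing: well-typed at Bool
all disciplines: ordered ✗; linear ✓; affine ✓; relevant ✓; unrestricted ✓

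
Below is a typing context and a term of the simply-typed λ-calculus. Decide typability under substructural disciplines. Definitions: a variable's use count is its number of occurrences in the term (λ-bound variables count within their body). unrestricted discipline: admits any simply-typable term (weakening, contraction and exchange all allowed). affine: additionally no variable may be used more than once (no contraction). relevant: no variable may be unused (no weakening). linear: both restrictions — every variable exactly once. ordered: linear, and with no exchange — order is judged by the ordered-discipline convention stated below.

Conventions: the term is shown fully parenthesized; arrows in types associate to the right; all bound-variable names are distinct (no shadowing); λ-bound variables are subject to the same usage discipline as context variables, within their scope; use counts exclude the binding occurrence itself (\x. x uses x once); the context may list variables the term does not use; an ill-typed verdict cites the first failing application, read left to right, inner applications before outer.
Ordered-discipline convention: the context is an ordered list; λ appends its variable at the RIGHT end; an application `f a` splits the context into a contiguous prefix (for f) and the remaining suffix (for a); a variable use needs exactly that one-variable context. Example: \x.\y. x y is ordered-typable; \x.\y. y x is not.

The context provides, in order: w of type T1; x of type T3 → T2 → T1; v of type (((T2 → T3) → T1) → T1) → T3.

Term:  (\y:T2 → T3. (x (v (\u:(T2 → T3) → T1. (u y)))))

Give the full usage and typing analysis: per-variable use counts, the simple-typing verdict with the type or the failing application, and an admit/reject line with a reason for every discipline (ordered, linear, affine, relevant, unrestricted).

counts: w ×0, x ×1, v ×1, y [bound] ×1, u [bound] ×1
uses in reading order: x, v, u, y
typing: the term checks, with type (T2 → T3) → T2 → T1
ordered: ✗ — w never used (weakening)
linear: ✗ — w never used (weakening)
affine: ✓ — no duplicate uses among w, x, v, y, u
relevant: ✗ — w never used (weakening)
unrestricted: ✓ — typability at (T2 → T3) → T2 → T1 is all that's needed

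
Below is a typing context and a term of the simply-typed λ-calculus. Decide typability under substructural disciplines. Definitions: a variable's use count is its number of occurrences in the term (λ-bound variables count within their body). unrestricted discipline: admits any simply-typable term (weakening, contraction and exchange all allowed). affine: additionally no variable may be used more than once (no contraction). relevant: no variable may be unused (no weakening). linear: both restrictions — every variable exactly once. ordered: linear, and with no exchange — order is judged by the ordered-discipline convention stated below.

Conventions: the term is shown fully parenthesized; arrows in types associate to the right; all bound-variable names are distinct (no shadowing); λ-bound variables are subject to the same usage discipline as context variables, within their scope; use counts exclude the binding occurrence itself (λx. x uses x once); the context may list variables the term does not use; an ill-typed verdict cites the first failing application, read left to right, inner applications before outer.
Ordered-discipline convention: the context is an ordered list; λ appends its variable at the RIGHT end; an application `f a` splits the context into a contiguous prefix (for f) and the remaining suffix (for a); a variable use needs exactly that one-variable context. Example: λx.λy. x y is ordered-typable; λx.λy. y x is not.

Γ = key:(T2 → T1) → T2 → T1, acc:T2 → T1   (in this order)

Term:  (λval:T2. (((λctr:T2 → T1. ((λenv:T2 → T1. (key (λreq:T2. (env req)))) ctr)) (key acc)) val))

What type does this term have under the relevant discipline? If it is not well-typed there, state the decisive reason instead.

term : T2 → T1
variable uses: key=2; acc=1; val (bound)=1; ctr (bound)=1; env (bound)=1; req (bound)=1
uses in reading order: key, env, req, ctr, key, acc, val
typing: ✓ — T2 → T1
across the five disciplines: ordered ✗ · linear ✗ · affine ✗ · relevant ✓ · unrestricted ✓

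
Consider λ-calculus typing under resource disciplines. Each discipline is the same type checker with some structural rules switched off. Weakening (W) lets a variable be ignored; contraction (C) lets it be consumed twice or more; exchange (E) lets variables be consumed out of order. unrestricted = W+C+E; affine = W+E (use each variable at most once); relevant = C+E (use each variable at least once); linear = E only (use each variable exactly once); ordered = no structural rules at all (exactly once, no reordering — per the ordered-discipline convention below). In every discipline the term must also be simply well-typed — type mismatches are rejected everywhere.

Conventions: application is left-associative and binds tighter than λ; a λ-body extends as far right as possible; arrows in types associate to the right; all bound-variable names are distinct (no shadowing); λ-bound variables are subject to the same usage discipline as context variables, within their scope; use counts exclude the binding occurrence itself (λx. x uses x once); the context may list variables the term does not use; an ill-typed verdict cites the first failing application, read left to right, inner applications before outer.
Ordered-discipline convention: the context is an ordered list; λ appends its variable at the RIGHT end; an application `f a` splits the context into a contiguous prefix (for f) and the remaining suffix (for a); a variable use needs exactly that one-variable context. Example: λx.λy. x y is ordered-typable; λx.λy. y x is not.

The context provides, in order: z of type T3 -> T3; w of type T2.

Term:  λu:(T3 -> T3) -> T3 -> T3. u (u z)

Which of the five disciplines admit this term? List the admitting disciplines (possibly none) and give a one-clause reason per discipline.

admitting disciplines: unrestricted
use counts: z ×1, w ×0, u [bound] ×2
uses in reading order: u, u, z
typing: well-typed — term : ((T3 -> T3) -> T3 -> T3) -> T3 -> T3
ordered: ✗ — uses contraction: u ×2; needs weakening: w unused
linear: ✗ — uses contraction: u ×2; needs weakening: w unused
affine: ✗ — uses contraction: u ×2
relevant: ✗ — needs weakening: w unused
unrestricted: ✓ — typability at ((T3 -> T3) -> T3 -> T3) -> T3 -> T3 is all that's needed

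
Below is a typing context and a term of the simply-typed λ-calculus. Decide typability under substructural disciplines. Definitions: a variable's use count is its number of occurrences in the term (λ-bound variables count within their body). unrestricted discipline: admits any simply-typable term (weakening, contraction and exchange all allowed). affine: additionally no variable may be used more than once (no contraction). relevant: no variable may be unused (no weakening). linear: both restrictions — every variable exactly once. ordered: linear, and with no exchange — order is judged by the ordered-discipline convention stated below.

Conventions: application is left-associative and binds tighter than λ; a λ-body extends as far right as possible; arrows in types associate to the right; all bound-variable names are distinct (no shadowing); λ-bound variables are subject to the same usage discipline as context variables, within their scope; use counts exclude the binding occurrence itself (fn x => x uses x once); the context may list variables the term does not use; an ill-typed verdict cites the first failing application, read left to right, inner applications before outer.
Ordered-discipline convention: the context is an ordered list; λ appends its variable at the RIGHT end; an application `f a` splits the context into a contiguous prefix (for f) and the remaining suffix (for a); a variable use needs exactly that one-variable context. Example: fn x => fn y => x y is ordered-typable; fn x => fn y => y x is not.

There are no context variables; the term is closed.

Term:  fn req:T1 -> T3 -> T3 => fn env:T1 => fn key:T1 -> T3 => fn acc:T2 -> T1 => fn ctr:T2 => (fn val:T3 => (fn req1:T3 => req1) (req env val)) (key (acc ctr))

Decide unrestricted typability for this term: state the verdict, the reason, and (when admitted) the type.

yes — simply typable at (T1 -> T3 -> T3) -> T1 -> (T1 -> T3) -> (T2 -> T1) -> T2 -> T3; W, C, E all held; term : (T1 -> T3 -> T3) -> T1 -> (T1 -> T3) -> (T2 -> T1) -> T2 -> T3
use counts: req (λ-bound) ×1, env (λ-bound) ×1, key (λ-bound) ×1, acc (λ-bound) ×1, ctr (λ-bound) ×1, val (λ-bound) ×1, req1 (λ-bound) ×1
uses in reading order: req1, req, env, val, key, acc, ctr
typing: ✓ — (T1 -> T3 -> T3) -> T1 -> (T1 -> T3) -> (T2 -> T1) -> T2 -> T3
across the five disciplines: ordered ✓, linear ✓, affine ✓, relevant ✓, unrestricted ✓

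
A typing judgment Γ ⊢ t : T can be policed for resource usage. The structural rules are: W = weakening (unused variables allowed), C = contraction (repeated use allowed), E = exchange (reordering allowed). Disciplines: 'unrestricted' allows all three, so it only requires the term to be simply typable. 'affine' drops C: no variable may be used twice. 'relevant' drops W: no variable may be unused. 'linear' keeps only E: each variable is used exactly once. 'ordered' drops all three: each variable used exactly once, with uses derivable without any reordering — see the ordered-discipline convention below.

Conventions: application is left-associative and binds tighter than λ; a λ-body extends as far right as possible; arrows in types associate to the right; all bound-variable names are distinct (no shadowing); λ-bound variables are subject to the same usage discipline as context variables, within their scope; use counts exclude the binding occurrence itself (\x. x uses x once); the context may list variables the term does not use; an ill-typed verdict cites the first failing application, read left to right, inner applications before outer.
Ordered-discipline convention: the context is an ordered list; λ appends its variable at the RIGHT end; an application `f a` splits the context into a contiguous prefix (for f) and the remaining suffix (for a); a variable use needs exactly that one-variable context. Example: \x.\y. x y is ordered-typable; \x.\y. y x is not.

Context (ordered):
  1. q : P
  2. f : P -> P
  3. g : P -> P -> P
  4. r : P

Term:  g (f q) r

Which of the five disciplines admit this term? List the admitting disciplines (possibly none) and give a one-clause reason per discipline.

accepted by: linear, affine, relevant, unrestricted
counts: q ×1, f ×1, g ×1, r ×1
uses in reading order: g, f, q, r
typing: the term checks, with type P
ordered: ✗ — use order g, f, q, r needs exchange
linear: ✓ — each of q, f, g, r used exactly once
affine: ✓ — at most one use each (q, f, g, r)
relevant: ✓ — every one of q, f, g, r appears
unrestricted: ✓ — typability at P is all that's needed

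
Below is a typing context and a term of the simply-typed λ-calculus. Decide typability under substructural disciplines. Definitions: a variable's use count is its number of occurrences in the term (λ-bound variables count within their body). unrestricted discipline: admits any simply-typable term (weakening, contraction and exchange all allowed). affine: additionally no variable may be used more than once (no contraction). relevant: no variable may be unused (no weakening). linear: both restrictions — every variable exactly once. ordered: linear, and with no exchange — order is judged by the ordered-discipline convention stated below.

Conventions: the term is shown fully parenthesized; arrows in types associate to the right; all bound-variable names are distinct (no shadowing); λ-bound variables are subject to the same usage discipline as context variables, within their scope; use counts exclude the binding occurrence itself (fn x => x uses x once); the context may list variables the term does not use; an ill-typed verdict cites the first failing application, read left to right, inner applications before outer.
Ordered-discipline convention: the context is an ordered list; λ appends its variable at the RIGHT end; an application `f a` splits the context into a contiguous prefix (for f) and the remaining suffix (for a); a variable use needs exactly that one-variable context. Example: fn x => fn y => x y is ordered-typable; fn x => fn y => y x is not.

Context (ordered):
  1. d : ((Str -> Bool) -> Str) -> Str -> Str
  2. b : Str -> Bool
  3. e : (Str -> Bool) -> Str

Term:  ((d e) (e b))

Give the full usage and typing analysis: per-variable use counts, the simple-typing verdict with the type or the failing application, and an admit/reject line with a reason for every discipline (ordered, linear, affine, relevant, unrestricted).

use counts: d: 1, b: 1, e: 2
order of uses: d, e, e, b
typing: well-typed — term : Str
ordered ✗ (e ×2 used more than once (contraction))
linear ✗ (e ×2 used more than once (contraction))
affine ✗ (e ×2 used more than once (contraction))
relevant ✓ (d, b, e: all used, weakening unneeded)
unrestricted ✓ (simply typable at Str; W, C, E all held)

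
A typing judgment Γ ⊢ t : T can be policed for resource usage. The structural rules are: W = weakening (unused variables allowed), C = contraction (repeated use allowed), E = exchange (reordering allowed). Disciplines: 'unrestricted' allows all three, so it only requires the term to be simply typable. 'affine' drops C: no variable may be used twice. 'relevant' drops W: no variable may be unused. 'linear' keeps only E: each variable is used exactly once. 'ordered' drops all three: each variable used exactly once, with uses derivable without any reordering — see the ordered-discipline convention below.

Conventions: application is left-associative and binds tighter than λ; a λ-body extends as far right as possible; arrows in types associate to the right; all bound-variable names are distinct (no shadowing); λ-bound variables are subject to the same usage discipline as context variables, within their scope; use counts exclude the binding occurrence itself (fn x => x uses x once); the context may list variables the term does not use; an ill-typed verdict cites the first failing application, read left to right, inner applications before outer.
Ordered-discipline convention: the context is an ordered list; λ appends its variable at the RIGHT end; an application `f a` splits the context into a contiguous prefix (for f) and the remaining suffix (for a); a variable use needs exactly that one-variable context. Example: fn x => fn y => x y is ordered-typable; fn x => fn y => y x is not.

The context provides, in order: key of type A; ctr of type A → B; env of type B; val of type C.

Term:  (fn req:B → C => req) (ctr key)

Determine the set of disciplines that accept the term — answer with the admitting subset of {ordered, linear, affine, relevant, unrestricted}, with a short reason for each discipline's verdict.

admitting disciplines: none
use counts: key=1, ctr=1, env=0, val=0, req (bound)=1
uses in reading order: req, ctr, key
typing: ill-typed: argument of type B where B → C is required
ordered ✗ (a type mismatch blocks all five)
linear ✗ (the type mismatch rejects it)
affine ✗ (not simply typable)
relevant ✗ (fails simple typing)
unrestricted ✗ (a type mismatch blocks all five)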